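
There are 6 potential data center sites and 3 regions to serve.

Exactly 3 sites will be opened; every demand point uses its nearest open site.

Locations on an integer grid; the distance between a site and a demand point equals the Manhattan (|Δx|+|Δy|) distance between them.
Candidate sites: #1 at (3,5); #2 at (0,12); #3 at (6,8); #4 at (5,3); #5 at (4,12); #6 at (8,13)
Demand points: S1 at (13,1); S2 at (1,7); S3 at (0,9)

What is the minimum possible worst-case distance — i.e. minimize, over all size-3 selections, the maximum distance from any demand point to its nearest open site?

10

Open {#1, #2, #4}.
  Farthest demand point is S1 at distance 10 (to #4); all others are ≤ 10.
With {#1, #3, #4} the worst case is 10.
With {#1, #4, #5} the worst case is 10.
No size-3 selection achieves below 10.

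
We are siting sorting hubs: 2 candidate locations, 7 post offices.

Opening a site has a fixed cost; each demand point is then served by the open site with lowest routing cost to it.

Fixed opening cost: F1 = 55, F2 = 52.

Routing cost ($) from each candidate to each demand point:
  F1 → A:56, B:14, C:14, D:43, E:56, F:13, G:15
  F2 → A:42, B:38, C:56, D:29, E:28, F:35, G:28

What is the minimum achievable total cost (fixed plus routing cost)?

262

Open {F1, F2}: assign each demand point to its cheapest open site.
  A→F2 42, B→F1 14, C→F1 14, D→F2 29, E→F2 28, F→F1 13, G→F1 15
  routing cost 155, fixed 107 → total 262.
Compare {F1}: routing cost 211 + fixed 55 = 266.
Compare {F2}: routing cost 256 + fixed 52 = 308.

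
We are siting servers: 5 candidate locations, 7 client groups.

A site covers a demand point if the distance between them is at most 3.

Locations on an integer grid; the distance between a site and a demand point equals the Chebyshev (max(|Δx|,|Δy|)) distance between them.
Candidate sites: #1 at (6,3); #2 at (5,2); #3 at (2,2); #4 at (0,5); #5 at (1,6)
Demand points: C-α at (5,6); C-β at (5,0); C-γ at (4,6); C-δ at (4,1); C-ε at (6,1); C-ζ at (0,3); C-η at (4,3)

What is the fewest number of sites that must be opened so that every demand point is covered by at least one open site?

Coverage sets (demand points within 3 of each site):
  #1: {C-α, C-β, C-γ, C-δ, C-ε, C-η}
  #2: {C-β, C-δ, C-ε, C-η}
  #3: {C-β, C-δ, C-ζ, C-η}
  #4: {C-ζ}
  #5: {C-γ, C-ζ, C-η}
No single site covers all 7 demand points.
But {#1, #3} covers everything, so the minimum is 2.

2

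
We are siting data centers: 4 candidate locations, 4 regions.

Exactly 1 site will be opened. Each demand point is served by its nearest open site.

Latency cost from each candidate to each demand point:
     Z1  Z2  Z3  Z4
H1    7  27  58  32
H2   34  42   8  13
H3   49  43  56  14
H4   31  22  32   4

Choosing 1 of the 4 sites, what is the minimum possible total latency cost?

89

Open {H4}.
  Z1→H4 31, Z2→H4 22, Z3→H4 32, Z4→H4 4  ⇒ total 89.
Compare {H2}: total 97.
Compare {H1}: total 124.
No size-1 selection does better; minimum is 89.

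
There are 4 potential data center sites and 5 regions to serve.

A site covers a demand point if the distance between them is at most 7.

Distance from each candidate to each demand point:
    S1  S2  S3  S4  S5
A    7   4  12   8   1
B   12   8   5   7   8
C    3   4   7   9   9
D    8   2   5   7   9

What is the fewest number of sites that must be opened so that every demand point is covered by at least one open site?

2

Coverage sets (demand points within 7 of each site):
  A: {S1, S2, S5}
  B: {S3, S4}
  C: {S1, S2, S3}
  D: {S2, S3, S4}
No single site covers all 5 demand points.
But {A, B} covers everything, so the minimum is 2.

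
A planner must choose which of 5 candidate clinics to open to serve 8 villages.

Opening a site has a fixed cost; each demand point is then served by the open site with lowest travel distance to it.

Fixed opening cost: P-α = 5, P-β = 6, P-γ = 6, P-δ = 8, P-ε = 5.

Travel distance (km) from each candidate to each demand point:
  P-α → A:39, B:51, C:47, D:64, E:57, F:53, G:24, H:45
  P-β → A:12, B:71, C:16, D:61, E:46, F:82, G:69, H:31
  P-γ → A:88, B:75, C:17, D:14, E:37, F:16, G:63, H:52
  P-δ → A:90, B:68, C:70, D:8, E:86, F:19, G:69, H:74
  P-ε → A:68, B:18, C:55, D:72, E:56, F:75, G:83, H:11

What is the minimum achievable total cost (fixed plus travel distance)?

Open {P-α, P-β, P-γ, P-ε}: assign each demand point to its cheapest open site.
  A→P-β 12, B→P-ε 18, C→P-β 16, D→P-γ 14, E→P-γ 37, F→P-γ 16, G→P-α 24, H→P-ε 11
  travel distance 148, fixed 22 → total 170.
Compare {P-α, P-β, P-γ, P-δ, P-ε}: travel distance 142 + fixed 30 = 172.
Compare {P-α, P-β, P-δ, P-ε}: travel distance 154 + fixed 24 = 178.
Compare {P-α, P-γ, P-ε}: travel distance 176 + fixed 16 = 192.
All other subsets cost ≥ 172. Minimum total cost: 170.

170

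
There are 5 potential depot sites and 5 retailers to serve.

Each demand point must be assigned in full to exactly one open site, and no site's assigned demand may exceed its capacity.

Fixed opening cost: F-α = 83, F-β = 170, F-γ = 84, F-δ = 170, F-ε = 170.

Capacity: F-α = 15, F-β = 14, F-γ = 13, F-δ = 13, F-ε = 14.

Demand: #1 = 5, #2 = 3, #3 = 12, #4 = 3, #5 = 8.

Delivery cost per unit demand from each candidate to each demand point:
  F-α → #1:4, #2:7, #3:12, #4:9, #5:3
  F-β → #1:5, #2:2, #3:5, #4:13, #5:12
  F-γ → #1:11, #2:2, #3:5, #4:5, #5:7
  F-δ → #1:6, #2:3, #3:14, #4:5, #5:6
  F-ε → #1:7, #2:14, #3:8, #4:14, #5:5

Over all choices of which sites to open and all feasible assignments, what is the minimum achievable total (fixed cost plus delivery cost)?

462

Open {F-α, F-β, F-γ}; cheapest assignment that respects the capacities:
  F-α (cap 15, load 13): #1, #5 — cost 5×4 + 8×3 = 44
  F-β (cap 14, load 12): #3 — cost 12×5 = 60
  F-γ (cap 13, load 6): #2, #4 — cost 3×2 + 3×5 = 21
  Shipping 125, fixed 337 → total 462.
  Any other capacity-feasible assignment to {F-α, F-β, F-γ} ships for at least 125.
Compare {F-α, F-γ, F-δ}: its best feasible assignment gives total 465.
Compare {F-α, F-γ, F-ε}: its best feasible assignment gives total 498.
Every other set of open sites that can feasibly serve all demand totals ≥ 465 even under its best assignment. Minimum: 462.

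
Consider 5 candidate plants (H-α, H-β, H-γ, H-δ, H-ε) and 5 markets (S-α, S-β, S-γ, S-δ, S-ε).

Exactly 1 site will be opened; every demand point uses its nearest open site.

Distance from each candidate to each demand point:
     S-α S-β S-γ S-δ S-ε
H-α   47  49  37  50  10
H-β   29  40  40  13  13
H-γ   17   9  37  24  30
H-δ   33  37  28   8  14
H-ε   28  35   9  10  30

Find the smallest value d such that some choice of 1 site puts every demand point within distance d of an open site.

Open {H-ε}.
  Farthest demand point is S-β at distance 35 (to H-ε); all others are ≤ 35.
With {H-γ} the worst case is 37.
With {H-δ} the worst case is 37.
No size-1 selection achieves below 35.

35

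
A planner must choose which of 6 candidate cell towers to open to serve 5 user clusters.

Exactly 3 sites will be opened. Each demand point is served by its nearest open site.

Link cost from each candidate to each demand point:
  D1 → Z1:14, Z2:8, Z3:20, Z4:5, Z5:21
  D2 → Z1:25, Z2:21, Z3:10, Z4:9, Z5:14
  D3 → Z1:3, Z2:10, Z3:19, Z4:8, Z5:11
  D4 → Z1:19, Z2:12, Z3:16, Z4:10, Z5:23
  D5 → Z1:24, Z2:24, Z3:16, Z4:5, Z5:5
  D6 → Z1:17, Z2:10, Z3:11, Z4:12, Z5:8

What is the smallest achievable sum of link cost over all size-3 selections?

Open {D2, D3, D5}.
  Z1→D3 3, Z2→D3 10, Z3→D2 10, Z4→D5 5, Z5→D5 5  ⇒ total 33.
Compare {D3, D5, D6}: total 34.
Compare {D1, D3, D6}: total 35.
No size-3 selection does better; minimum is 33.

33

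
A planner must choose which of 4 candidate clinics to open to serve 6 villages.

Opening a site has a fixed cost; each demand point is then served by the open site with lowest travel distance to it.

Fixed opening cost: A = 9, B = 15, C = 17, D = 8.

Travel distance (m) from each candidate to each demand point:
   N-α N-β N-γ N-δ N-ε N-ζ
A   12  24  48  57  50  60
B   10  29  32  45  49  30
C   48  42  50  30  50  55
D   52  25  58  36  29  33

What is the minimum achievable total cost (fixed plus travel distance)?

185

Open {B, D}: assign each demand point to its cheapest open site.
  N-α→B 10, N-β→D 25, N-γ→B 32, N-δ→D 36, N-ε→D 29, N-ζ→B 30
  travel distance 162, fixed 23 → total 185.
Compare {A, B, D}: travel distance 161 + fixed 32 = 193.
Compare {B, C, D}: travel distance 156 + fixed 40 = 196.
Compare {A, D}: travel distance 182 + fixed 17 = 199.
All other subsets cost ≥ 193. Minimum total cost: 185.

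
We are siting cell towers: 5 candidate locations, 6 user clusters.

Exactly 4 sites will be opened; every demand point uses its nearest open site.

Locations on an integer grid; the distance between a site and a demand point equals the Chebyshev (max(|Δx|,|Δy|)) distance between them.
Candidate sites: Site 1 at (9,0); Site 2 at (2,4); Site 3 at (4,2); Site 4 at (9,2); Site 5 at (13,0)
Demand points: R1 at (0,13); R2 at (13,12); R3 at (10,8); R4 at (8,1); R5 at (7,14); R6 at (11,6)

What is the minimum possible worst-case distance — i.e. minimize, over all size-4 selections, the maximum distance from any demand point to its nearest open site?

10

Open {Site 1, Site 2, Site 3, Site 4}.
  Farthest demand point is R2 at distance 10 (to Site 3); all others are ≤ 10.
With {Site 1, Site 2, Site 3, Site 5} the worst case is 10.
With {Site 1, Site 2, Site 4, Site 5} the worst case is 10.
No size-4 selection achieves below 10.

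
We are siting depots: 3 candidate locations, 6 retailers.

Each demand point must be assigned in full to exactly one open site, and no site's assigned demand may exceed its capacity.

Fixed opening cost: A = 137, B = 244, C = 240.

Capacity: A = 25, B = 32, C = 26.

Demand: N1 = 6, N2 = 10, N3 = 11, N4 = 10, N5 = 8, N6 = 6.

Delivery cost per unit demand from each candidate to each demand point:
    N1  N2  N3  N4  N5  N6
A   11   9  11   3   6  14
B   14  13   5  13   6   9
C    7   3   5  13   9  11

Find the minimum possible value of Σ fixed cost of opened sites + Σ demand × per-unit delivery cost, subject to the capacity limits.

742

Open {A, B}; cheapest assignment that respects the capacities:
  A (cap 25, load 20): N2, N4 — cost 10×9 + 10×3 = 120
  B (cap 32, load 31): N1, N3, N5, N6 — cost 6×14 + 11×5 + 8×6 + 6×9 = 241
  Shipping 361, fixed 381 → total 742.
  Any other capacity-feasible assignment to {A, B} ships for at least 361.
Compare {A, C}: its best feasible assignment gives total 832.
Compare {B, C}: its best feasible assignment gives total 843.
Every other set of open sites that can feasibly serve all demand totals ≥ 832 even under its best assignment. Minimum: 742.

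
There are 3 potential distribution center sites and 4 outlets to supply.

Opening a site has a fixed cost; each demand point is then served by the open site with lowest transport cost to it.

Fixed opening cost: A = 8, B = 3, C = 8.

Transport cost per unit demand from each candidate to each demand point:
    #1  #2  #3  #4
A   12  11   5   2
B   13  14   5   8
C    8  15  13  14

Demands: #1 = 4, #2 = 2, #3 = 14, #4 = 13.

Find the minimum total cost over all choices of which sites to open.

166

Open {A, C}: assign each demand point to its cheapest open site.
  #1→C 4×8=32, #2→A 2×11=22, #3→A 14×5=70, #4→A 13×2=26
  transport cost 150, fixed 16 → total 166.
Compare {A, B, C}: transport cost 150 + fixed 19 = 169.
Compare {A}: transport cost 166 + fixed 8 = 174.
Compare {A, B}: transport cost 166 + fixed 11 = 177.
All other subsets cost ≥ 169. Minimum total cost: 166.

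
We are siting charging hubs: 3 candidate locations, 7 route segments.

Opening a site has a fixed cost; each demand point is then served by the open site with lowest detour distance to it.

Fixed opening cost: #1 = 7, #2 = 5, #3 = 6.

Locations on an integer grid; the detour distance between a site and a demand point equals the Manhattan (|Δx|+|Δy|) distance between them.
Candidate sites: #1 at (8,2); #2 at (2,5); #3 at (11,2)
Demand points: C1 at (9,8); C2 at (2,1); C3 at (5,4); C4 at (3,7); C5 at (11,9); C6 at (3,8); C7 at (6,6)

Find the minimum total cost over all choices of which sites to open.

46

Open {#2, #3}: assign each demand point to its cheapest open site.
  C1→#3 8, C2→#2 4, C3→#2 4, C4→#2 3, C5→#3 7, C6→#2 4, C7→#2 5
  detour distance 35, fixed 11 → total 46.
Compare {#2}: detour distance 43 + fixed 5 = 48.
Compare {#1, #2}: detour distance 37 + fixed 12 = 49.
Compare {#1, #2, #3}: detour distance 34 + fixed 18 = 52.
All other subsets cost ≥ 48. Minimum total cost: 46.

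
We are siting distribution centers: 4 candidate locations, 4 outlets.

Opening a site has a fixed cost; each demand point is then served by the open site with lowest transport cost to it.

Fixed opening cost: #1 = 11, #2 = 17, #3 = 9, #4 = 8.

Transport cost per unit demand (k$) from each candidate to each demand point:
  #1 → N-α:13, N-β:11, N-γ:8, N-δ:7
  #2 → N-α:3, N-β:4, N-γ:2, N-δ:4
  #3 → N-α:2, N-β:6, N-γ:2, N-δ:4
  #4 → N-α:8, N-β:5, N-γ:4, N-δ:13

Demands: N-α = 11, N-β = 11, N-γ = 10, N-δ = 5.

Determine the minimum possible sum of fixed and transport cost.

132

Open {#2, #3}: assign each demand point to its cheapest open site.
  N-α→#3 11×2=22, N-β→#2 11×4=44, N-γ→#2 10×2=20, N-δ→#2 5×4=20
  transport cost 106, fixed 26 → total 132.
Compare {#2}: transport cost 117 + fixed 17 = 134.
Compare {#3, #4}: transport cost 117 + fixed 17 = 134.
Compare {#3}: transport cost 128 + fixed 9 = 137.
All other subsets cost ≥ 134. Minimum total cost: 132.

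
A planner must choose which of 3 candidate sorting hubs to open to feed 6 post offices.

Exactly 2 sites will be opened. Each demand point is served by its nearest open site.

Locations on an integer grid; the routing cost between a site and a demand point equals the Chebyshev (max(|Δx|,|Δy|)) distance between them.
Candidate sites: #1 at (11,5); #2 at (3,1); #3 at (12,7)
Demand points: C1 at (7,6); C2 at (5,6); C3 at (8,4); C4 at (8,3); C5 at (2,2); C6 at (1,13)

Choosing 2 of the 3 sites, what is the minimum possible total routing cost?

Open {#1, #2}.
  C1→#1 4, C2→#2 5, C3→#1 3, C4→#1 3, C5→#2 1, C6→#1 10  ⇒ total 26.
Compare {#2, #3}: total 30.
Compare {#1, #3}: total 35.

26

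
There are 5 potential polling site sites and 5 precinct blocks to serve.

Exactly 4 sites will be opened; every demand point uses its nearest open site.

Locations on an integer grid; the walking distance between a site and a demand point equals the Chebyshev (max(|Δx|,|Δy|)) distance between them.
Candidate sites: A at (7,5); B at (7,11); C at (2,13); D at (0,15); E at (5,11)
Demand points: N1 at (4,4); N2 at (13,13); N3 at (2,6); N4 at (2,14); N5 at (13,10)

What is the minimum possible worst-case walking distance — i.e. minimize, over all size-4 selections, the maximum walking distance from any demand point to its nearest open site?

6

Open {A, B, C, D}.
  Farthest demand point is N2 at walking distance 6 (to B); all others are ≤ 6.
With {A, B, C, E} the worst case is 6.
With {A, B, D, E} the worst case is 6.
No size-4 selection achieves below 6.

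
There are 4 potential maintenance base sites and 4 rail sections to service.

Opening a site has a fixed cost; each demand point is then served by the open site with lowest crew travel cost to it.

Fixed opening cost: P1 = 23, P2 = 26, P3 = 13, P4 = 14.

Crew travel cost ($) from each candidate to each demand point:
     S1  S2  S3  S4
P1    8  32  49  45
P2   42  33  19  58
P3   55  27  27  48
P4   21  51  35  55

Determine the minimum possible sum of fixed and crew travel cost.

Open {P1, P3}: assign each demand point to its cheapest open site.
  S1→P1 8, S2→P3 27, S3→P3 27, S4→P1 45
  crew travel cost 107, fixed 36 → total 143.
Compare {P3, P4}: crew travel cost 123 + fixed 27 = 150.
Compare {P1, P2}: crew travel cost 104 + fixed 49 = 153.
Compare {P1}: crew travel cost 134 + fixed 23 = 157.
All other subsets cost ≥ 150. Minimum total cost: 143.

143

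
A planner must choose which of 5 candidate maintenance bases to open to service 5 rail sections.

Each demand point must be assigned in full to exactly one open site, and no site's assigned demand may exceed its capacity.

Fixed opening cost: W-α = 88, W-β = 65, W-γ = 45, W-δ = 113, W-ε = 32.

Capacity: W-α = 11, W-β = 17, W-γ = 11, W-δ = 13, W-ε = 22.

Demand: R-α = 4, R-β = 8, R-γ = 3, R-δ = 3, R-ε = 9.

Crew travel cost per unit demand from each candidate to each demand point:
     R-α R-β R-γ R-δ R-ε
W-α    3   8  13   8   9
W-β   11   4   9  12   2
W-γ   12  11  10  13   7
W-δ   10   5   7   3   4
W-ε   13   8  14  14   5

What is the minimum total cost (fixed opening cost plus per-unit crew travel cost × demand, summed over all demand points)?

Open {W-β, W-γ}; cheapest assignment that respects the capacities:
  W-β (cap 17, load 17): R-β, R-ε — cost 8×4 + 9×2 = 50
  W-γ (cap 11, load 10): R-α, R-γ, R-δ — cost 4×12 + 3×10 + 3×13 = 117
  Shipping 167, fixed 110 → total 277.
  Any other capacity-feasible assignment to {W-β, W-γ} ships for at least 167.
Compare {W-α, W-β}: its best feasible assignment gives total 278.
Compare {W-β, W-ε}: its best feasible assignment gives total 283.
Every other set of open sites that can feasibly serve all demand totals ≥ 278 even under its best assignment. Minimum: 277.

277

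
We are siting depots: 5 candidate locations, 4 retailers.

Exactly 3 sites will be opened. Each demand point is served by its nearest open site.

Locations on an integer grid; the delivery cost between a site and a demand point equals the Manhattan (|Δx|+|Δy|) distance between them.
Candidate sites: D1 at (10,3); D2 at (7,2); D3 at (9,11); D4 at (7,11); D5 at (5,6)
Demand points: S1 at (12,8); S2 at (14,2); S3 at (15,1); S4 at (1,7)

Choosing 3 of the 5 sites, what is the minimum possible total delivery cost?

23

Open {D1, D3, D5}.
  S1→D3 6, S2→D1 5, S3→D1 7, S4→D5 5  ⇒ total 23.
Compare {D1, D2, D5}: total 24.
Compare {D1, D4, D5}: total 24.
No size-3 selection does better; minimum is 23.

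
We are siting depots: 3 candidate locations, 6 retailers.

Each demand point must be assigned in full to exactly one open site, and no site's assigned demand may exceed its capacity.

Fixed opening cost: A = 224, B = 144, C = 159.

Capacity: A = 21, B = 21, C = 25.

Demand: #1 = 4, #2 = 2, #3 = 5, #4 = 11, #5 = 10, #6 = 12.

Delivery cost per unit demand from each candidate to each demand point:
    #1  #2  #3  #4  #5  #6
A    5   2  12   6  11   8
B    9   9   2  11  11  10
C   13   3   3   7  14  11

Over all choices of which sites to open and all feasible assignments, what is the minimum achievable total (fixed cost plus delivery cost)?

674

Open {B, C}; cheapest assignment that respects the capacities:
  B (cap 21, load 19): #1, #3, #5 — cost 4×9 + 5×2 + 10×11 = 156
  C (cap 25, load 25): #2, #4, #6 — cost 2×3 + 11×7 + 12×11 = 215
  Shipping 371, fixed 303 → total 674.
  Any other capacity-feasible assignment to {B, C} ships for at least 371.
Compare {A, C}: its best feasible assignment gives total 764.
Compare {A, B, C}: its best feasible assignment gives total 844.
Every other set of open sites that can feasibly serve all demand totals ≥ 764 even under its best assignment. Minimum: 674.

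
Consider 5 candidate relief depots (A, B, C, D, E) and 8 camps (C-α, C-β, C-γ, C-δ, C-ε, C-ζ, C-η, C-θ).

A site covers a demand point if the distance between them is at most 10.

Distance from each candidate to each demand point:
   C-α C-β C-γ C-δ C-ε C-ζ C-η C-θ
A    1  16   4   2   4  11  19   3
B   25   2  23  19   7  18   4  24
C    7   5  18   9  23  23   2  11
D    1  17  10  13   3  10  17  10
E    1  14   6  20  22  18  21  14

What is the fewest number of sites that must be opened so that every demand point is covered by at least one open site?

2

Coverage sets (demand points within 10 of each site):
  A: {C-α, C-γ, C-δ, C-ε, C-θ}
  B: {C-β, C-ε, C-η}
  C: {C-α, C-β, C-δ, C-η}
  D: {C-α, C-γ, C-ε, C-ζ, C-θ}
  E: {C-α, C-γ}
No single site covers all 8 demand points.
But {C, D} covers everything, so the minimum is 2.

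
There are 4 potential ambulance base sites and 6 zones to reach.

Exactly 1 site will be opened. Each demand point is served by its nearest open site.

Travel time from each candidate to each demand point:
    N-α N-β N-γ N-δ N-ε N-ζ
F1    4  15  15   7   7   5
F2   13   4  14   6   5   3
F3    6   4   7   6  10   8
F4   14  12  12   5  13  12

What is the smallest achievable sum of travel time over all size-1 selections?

41

Open {F3}.
  N-α→F3 6, N-β→F3 4, N-γ→F3 7, N-δ→F3 6, N-ε→F3 10, N-ζ→F3 8  ⇒ total 41.
Compare {F2}: total 45.
Compare {F1}: total 53.
No size-1 selection does better; minimum is 41.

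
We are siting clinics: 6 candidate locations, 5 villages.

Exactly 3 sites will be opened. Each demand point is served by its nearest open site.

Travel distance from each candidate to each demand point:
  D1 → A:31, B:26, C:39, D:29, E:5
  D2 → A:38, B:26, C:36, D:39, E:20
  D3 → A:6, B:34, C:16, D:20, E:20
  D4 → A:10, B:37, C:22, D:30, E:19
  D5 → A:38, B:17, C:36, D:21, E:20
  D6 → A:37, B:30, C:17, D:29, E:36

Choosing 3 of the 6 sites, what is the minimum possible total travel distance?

Open {D1, D3, D5}.
  A→D3 6, B→D5 17, C→D3 16, D→D3 20, E→D1 5  ⇒ total 64.
Compare {D1, D2, D3}: total 73.
Compare {D1, D3, D4}: total 73.
No size-3 selection does better; minimum is 64.

64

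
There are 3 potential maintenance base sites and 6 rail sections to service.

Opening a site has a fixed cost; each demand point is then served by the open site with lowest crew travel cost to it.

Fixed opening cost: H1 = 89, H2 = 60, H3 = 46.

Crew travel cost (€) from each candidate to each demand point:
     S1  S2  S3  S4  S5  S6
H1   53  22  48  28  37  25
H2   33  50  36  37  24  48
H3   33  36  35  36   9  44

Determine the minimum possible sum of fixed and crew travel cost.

Open {H3}: assign each demand point to its cheapest open site.
  S1→H3 33, S2→H3 36, S3→H3 35, S4→H3 36, S5→H3 9, S6→H3 44
  crew travel cost 193, fixed 46 → total 239.
Compare {H1, H3}: crew travel cost 152 + fixed 135 = 287.
Compare {H2}: crew travel cost 228 + fixed 60 = 288.
Compare {H2, H3}: crew travel cost 193 + fixed 106 = 299.
All other subsets cost ≥ 287. Minimum total cost: 239.

239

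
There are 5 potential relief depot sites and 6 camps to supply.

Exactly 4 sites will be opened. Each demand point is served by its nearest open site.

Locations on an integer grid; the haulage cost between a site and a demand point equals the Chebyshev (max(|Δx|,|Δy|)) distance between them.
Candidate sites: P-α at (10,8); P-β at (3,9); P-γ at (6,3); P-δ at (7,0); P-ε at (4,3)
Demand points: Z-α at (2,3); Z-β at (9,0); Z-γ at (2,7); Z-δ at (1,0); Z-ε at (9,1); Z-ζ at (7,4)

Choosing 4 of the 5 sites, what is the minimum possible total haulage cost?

Open {P-β, P-γ, P-δ, P-ε}.
  Z-α→P-ε 2, Z-β→P-δ 2, Z-γ→P-β 2, Z-δ→P-ε 3, Z-ε→P-δ 2, Z-ζ→P-γ 1  ⇒ total 12.
Compare {P-α, P-β, P-γ, P-ε}: total 14.
Compare {P-α, P-β, P-δ, P-ε}: total 14.
No size-4 selection does better; minimum is 12.

12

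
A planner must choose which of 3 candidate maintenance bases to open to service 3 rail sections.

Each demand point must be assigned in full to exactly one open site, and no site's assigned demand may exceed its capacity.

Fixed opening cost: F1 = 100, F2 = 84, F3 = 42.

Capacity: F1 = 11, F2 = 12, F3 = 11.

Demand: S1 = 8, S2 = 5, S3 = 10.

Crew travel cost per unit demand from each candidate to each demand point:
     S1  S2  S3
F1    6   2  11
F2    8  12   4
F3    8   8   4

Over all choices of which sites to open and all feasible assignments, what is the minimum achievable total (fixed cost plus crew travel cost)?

340

Open {F1, F2, F3}; cheapest assignment that respects the capacities:
  F1 (cap 11, load 5): S2 — cost 5×2 = 10
  F2 (cap 12, load 10): S3 — cost 10×4 = 40
  F3 (cap 11, load 8): S1 — cost 8×8 = 64
  Shipping 114, fixed 226 → total 340.
  Any other capacity-feasible assignment to {F1, F2, F3} ships for at least 114.
Total demand is 23; every other set of sites either has combined capacity below 23 or cannot fit the demands without splitting one across sites, so {F1, F2, F3} is the only feasible choice of open sites. Minimum: 340.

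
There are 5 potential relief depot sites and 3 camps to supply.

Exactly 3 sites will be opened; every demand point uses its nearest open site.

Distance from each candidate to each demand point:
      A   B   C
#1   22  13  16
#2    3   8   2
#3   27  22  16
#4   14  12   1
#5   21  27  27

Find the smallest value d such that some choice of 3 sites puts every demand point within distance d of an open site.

Open {#1, #2, #3}.
  Farthest demand point is B at distance 8 (to #2); all others are ≤ 8.
With {#1, #2, #4} the worst case is 8.
With {#1, #2, #5} the worst case is 8.
No size-3 selection achieves below 8.

8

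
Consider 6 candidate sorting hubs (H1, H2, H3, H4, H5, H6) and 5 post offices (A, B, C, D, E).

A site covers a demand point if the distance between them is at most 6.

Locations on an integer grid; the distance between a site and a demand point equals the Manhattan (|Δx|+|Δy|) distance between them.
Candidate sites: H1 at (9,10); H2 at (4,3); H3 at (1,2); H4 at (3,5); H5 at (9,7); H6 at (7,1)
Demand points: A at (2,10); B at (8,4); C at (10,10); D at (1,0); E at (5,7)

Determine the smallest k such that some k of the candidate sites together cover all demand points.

Coverage sets (demand points within 6 of each site):
  H1: {C}
  H2: {B, D, E}
  H3: {D}
  H4: {A, B, E}
  H5: {B, C, E}
  H6: {B}
No 2 sites suffice: every size-2 union leaves at least one demand point uncovered.
But {H1, H2, H4} covers everything, so the minimum is 3.

3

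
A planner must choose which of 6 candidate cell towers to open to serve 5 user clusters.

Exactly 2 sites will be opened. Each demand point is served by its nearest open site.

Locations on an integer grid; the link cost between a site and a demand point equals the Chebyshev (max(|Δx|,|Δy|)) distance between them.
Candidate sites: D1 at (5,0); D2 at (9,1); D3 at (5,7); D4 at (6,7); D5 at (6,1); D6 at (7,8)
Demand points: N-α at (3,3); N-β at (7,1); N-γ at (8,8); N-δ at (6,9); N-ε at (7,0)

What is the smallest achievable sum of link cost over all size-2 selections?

Open {D5, D6}.
  N-α→D5 3, N-β→D5 1, N-γ→D6 1, N-δ→D6 1, N-ε→D5 1  ⇒ total 7.
Compare {D1, D6}: total 9.
Compare {D4, D5}: total 9.
No size-2 selection does better; minimum is 7.

7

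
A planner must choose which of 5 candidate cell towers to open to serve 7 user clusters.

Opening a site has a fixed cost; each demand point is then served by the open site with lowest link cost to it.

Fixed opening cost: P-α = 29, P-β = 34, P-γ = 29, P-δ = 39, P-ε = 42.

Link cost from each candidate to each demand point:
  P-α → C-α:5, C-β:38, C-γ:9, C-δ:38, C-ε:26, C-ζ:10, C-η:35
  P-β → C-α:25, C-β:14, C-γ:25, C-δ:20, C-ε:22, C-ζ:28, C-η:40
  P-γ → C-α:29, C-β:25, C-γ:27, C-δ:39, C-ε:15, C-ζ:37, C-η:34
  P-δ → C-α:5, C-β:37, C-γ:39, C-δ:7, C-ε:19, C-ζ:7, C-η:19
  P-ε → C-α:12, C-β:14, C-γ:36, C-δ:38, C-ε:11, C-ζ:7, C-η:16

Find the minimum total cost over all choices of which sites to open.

169

Open {P-β, P-δ}: assign each demand point to its cheapest open site.
  C-α→P-δ 5, C-β→P-β 14, C-γ→P-β 25, C-δ→P-δ 7, C-ε→P-δ 19, C-ζ→P-δ 7, C-η→P-δ 19
  link cost 96, fixed 73 → total 169.
Compare {P-α, P-δ}: link cost 103 + fixed 68 = 171.
Compare {P-α, P-ε}: link cost 100 + fixed 71 = 171.
Compare {P-δ}: link cost 133 + fixed 39 = 172.
All other subsets cost ≥ 171. Minimum total cost: 169.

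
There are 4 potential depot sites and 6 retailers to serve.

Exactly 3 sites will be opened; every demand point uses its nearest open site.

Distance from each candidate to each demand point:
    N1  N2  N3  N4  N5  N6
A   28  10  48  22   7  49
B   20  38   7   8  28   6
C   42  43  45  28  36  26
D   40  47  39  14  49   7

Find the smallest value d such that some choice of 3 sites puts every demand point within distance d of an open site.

Open {A, B, C}.
  Farthest demand point is N1 at distance 20 (to B); all others are ≤ 20.
With {A, B, D} the worst case is 20.
With {B, C, D} the worst case is 38.
No size-3 selection achieves below 20.

20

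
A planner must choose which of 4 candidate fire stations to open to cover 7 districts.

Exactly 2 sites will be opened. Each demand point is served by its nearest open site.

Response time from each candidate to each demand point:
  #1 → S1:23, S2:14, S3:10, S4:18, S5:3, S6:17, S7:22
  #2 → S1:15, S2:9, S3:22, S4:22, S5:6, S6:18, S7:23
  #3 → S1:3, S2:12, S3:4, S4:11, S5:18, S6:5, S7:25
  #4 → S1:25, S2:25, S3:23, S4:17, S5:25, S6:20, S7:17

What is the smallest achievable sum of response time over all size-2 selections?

Open {#1, #3}.
  S1→#3 3, S2→#3 12, S3→#3 4, S4→#3 11, S5→#1 3, S6→#3 5, S7→#1 22  ⇒ total 60.
Compare {#2, #3}: total 61.
Compare {#3, #4}: total 70.
No size-2 selection does better; minimum is 60.

60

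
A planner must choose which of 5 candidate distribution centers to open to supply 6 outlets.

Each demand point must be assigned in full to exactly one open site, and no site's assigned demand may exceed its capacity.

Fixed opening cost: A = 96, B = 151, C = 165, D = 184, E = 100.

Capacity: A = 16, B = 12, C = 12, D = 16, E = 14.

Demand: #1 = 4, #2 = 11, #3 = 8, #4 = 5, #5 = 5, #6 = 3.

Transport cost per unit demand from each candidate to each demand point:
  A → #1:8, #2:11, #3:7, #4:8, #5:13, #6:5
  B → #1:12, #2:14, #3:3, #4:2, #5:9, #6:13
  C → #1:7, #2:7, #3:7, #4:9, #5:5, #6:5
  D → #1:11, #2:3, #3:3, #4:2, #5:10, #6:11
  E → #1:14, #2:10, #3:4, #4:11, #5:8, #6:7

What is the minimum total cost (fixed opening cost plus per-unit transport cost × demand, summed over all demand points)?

Open {A, D, E}; cheapest assignment that respects the capacities:
  A (cap 16, load 7): #1, #6 — cost 4×8 + 3×5 = 47
  D (cap 16, load 16): #2, #4 — cost 11×3 + 5×2 = 43
  E (cap 14, load 13): #3, #5 — cost 8×4 + 5×8 = 72
  Shipping 162, fixed 380 → total 542.
  Any other capacity-feasible assignment to {A, D, E} ships for at least 162.
Compare {C, D, E}: its best feasible assignment gives total 592.
Compare {A, C, E}: its best feasible assignment gives total 597.
Every other set of open sites that can feasibly serve all demand totals ≥ 592 even under its best assignment. Minimum: 542.

542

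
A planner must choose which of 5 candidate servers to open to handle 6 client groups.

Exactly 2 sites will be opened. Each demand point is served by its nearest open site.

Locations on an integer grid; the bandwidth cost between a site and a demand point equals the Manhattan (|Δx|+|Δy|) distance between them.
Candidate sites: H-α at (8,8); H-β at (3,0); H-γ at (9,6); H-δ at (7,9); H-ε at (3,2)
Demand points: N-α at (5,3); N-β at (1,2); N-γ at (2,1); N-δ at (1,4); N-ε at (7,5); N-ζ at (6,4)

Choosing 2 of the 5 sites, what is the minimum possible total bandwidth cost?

19

Open {H-γ, H-ε}.
  N-α→H-ε 3, N-β→H-ε 2, N-γ→H-ε 2, N-δ→H-ε 4, N-ε→H-γ 3, N-ζ→H-γ 5  ⇒ total 19.
Compare {H-α, H-ε}: total 20.
Compare {H-δ, H-ε}: total 20.
No size-2 selection does better; minimum is 19.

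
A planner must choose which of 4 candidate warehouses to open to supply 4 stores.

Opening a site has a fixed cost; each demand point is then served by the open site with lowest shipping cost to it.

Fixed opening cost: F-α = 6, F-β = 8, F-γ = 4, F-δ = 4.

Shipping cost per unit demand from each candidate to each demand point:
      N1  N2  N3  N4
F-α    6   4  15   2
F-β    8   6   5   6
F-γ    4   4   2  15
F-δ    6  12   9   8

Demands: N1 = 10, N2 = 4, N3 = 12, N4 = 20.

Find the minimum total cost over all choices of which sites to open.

Open {F-α, F-γ}: assign each demand point to its cheapest open site.
  N1→F-γ 10×4=40, N2→F-α 4×4=16, N3→F-γ 12×2=24, N4→F-α 20×2=40
  shipping cost 120, fixed 10 → total 130.
Compare {F-α, F-γ, F-δ}: shipping cost 120 + fixed 14 = 134.
Compare {F-α, F-β, F-γ}: shipping cost 120 + fixed 18 = 138.
Compare {F-α, F-β, F-γ, F-δ}: shipping cost 120 + fixed 22 = 142.
All other subsets cost ≥ 134. Minimum total cost: 130.

130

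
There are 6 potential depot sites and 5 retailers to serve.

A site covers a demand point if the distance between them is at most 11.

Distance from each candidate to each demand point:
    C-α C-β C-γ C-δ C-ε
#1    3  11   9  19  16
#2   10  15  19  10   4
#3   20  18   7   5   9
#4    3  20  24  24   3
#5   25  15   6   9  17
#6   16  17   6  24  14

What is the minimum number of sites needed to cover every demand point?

2

Coverage sets (demand points within 11 of each site):
  #1: {C-α, C-β, C-γ}
  #2: {C-α, C-δ, C-ε}
  #3: {C-γ, C-δ, C-ε}
  #4: {C-α, C-ε}
  #5: {C-γ, C-δ}
  #6: {C-γ}
No single site covers all 5 demand points.
But {#1, #2} covers everything, so the minimum is 2.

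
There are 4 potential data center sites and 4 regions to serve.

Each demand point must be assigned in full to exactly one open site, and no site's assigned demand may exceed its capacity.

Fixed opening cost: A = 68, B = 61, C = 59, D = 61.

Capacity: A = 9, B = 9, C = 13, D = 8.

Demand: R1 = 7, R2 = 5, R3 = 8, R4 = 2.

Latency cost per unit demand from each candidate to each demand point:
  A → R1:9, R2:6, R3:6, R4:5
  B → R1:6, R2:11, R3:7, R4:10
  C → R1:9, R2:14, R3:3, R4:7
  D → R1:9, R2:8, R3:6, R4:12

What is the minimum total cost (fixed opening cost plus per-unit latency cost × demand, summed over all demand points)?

Open {B, C}; cheapest assignment that respects the capacities:
  B (cap 9, load 9): R1, R4 — cost 7×6 + 2×10 = 62
  C (cap 13, load 13): R2, R3 — cost 5×14 + 8×3 = 94
  Shipping 156, fixed 120 → total 276.
  Any other capacity-feasible assignment to {B, C} ships for at least 156.
Compare {A, C}: its best feasible assignment gives total 294.
Compare {A, B, C}: its best feasible assignment gives total 294.
Every other set of open sites that can feasibly serve all demand totals ≥ 294 even under its best assignment. Minimum: 276.

276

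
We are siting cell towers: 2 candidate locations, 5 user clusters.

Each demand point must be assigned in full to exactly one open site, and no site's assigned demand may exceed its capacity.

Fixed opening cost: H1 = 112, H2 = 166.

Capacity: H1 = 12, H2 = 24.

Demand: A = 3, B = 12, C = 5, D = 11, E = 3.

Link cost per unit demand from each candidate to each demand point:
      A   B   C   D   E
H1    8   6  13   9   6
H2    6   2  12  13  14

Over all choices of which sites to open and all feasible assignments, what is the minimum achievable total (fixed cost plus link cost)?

Open {H1, H2}; cheapest assignment that respects the capacities:
  H1 (cap 12, load 11): D — cost 11×9 = 99
  H2 (cap 24, load 23): A, B, C, E — cost 3×6 + 12×2 + 5×12 + 3×14 = 144
  Shipping 243, fixed 278 → total 521.
  Any other capacity-feasible assignment to {H1, H2} ships for at least 243.
Total demand is 34 and no other set of sites has combined capacity ≥ 34, so {H1, H2} is the only feasible choice of open sites. Minimum: 521.

521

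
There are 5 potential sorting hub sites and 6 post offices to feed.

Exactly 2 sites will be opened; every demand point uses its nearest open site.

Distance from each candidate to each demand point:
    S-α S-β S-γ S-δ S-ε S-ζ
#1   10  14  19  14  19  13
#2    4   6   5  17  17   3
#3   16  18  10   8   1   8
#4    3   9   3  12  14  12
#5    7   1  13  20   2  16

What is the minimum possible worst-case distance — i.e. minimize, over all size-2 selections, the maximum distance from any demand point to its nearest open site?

Open {#2, #3}.
  Farthest demand point is S-δ at distance 8 (to #3); all others are ≤ 8.
With {#3, #4} the worst case is 9.
With {#3, #5} the worst case is 10.
No size-2 selection achieves below 8.

8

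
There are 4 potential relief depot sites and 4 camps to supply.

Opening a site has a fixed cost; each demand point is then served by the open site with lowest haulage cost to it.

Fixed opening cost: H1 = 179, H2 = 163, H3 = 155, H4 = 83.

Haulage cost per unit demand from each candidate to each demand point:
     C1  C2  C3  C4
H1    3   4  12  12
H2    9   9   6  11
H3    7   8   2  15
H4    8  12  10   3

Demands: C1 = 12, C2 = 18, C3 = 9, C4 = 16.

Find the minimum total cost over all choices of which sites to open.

508

Open {H1, H4}: assign each demand point to its cheapest open site.
  C1→H1 12×3=36, C2→H1 18×4=72, C3→H4 9×10=90, C4→H4 16×3=48
  haulage cost 246, fixed 262 → total 508.
Compare {H3, H4}: haulage cost 294 + fixed 238 = 532.
Compare {H4}: haulage cost 450 + fixed 83 = 533.
Compare {H1}: haulage cost 408 + fixed 179 = 587.
All other subsets cost ≥ 532. Minimum total cost: 508.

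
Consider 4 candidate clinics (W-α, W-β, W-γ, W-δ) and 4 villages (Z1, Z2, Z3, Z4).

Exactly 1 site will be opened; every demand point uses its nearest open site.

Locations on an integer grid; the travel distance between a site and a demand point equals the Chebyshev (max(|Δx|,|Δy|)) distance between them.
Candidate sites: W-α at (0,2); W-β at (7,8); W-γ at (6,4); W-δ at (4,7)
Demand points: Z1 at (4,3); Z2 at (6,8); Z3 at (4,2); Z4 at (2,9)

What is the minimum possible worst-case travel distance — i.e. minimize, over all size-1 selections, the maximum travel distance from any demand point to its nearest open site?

Open {W-γ}.
  Farthest demand point is Z4 at travel distance 5 (to W-γ); all others are ≤ 5.
With {W-δ} the worst case is 5.
With {W-β} the worst case is 6.
No size-1 selection achieves below 5.

5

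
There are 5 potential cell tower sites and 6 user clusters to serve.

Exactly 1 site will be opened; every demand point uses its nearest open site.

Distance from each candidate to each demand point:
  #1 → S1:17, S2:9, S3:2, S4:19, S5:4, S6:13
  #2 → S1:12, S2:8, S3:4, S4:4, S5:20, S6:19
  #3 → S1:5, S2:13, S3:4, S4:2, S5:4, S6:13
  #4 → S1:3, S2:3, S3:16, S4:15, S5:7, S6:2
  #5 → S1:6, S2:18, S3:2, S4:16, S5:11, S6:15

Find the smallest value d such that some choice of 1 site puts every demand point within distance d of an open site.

13

Open {#3}.
  Farthest demand point is S2 at distance 13 (to #3); all others are ≤ 13.
With {#4} the worst case is 16.
With {#5} the worst case is 18.
No size-1 selection achieves below 13.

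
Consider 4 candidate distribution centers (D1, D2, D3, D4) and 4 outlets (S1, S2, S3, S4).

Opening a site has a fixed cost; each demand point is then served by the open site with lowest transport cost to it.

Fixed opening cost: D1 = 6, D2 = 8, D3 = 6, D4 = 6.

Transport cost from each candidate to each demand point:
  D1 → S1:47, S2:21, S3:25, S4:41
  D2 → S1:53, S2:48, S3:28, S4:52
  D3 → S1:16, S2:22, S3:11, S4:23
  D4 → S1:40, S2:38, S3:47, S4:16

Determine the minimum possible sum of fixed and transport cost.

77

Open {D3, D4}: assign each demand point to its cheapest open site.
  S1→D3 16, S2→D3 22, S3→D3 11, S4→D4 16
  transport cost 65, fixed 12 → total 77.
Compare {D3}: transport cost 72 + fixed 6 = 78.
Compare {D1, D3, D4}: transport cost 64 + fixed 18 = 82.
Compare {D1, D3}: transport cost 71 + fixed 12 = 83.
All other subsets cost ≥ 78. Minimum total cost: 77.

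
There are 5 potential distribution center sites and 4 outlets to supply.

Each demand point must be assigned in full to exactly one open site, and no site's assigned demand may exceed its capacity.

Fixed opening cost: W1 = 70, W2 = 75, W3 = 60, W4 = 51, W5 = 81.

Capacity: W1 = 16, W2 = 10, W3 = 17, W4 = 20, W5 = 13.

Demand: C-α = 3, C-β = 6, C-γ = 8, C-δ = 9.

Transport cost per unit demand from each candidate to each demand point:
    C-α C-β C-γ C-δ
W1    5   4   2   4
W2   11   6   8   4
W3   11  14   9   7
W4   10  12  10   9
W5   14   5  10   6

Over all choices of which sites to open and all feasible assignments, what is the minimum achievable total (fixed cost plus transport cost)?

Open {W1, W3}; cheapest assignment that respects the capacities:
  W1 (cap 16, load 14): C-β, C-γ — cost 6×4 + 8×2 = 40
  W3 (cap 17, load 12): C-α, C-δ — cost 3×11 + 9×7 = 96
  Shipping 136, fixed 130 → total 266.
  Any other capacity-feasible assignment to {W1, W3} ships for at least 136.
Compare {W1, W4}: its best feasible assignment gives total 272.
Compare {W1, W5}: its best feasible assignment gives total 287.
Every other set of open sites that can feasibly serve all demand totals ≥ 272 even under its best assignment. Minimum: 266.

266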